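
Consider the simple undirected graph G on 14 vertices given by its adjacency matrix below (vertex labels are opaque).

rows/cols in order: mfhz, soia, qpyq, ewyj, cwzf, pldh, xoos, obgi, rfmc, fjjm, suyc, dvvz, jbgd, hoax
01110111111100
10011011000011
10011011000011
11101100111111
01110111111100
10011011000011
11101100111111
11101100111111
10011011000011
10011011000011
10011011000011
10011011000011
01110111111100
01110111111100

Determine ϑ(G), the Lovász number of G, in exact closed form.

7

deg(xoos) = 11; N(xoos) = {mfhz, soia, qpyq, cwzf, pldh, rfmc, fjjm, suyc, dvvz, jbgd, hoax}.
Vertex qpyq has 7 neighbors: mfhz, ewyj, cwzf, xoos, obgi, jbgd, hoax.
deg(suyc) = 7; N(suyc) = {mfhz, ewyj, cwzf, xoos, obgi, jbgd, hoax}.
N(cwzf) = {soia, qpyq, ewyj, pldh, xoos, obgi, rfmc, fjjm, suyc, dvvz}, |N(cwzf)| = 10.
3 parts of sizes [7, 4, 3]; α(G) = 7 = ϑ (perfect).
≈ 7.0000000 (to 7 d.p.).
α=7, χ(Ḡ)=7; ϑ=7 lies between (collapsed).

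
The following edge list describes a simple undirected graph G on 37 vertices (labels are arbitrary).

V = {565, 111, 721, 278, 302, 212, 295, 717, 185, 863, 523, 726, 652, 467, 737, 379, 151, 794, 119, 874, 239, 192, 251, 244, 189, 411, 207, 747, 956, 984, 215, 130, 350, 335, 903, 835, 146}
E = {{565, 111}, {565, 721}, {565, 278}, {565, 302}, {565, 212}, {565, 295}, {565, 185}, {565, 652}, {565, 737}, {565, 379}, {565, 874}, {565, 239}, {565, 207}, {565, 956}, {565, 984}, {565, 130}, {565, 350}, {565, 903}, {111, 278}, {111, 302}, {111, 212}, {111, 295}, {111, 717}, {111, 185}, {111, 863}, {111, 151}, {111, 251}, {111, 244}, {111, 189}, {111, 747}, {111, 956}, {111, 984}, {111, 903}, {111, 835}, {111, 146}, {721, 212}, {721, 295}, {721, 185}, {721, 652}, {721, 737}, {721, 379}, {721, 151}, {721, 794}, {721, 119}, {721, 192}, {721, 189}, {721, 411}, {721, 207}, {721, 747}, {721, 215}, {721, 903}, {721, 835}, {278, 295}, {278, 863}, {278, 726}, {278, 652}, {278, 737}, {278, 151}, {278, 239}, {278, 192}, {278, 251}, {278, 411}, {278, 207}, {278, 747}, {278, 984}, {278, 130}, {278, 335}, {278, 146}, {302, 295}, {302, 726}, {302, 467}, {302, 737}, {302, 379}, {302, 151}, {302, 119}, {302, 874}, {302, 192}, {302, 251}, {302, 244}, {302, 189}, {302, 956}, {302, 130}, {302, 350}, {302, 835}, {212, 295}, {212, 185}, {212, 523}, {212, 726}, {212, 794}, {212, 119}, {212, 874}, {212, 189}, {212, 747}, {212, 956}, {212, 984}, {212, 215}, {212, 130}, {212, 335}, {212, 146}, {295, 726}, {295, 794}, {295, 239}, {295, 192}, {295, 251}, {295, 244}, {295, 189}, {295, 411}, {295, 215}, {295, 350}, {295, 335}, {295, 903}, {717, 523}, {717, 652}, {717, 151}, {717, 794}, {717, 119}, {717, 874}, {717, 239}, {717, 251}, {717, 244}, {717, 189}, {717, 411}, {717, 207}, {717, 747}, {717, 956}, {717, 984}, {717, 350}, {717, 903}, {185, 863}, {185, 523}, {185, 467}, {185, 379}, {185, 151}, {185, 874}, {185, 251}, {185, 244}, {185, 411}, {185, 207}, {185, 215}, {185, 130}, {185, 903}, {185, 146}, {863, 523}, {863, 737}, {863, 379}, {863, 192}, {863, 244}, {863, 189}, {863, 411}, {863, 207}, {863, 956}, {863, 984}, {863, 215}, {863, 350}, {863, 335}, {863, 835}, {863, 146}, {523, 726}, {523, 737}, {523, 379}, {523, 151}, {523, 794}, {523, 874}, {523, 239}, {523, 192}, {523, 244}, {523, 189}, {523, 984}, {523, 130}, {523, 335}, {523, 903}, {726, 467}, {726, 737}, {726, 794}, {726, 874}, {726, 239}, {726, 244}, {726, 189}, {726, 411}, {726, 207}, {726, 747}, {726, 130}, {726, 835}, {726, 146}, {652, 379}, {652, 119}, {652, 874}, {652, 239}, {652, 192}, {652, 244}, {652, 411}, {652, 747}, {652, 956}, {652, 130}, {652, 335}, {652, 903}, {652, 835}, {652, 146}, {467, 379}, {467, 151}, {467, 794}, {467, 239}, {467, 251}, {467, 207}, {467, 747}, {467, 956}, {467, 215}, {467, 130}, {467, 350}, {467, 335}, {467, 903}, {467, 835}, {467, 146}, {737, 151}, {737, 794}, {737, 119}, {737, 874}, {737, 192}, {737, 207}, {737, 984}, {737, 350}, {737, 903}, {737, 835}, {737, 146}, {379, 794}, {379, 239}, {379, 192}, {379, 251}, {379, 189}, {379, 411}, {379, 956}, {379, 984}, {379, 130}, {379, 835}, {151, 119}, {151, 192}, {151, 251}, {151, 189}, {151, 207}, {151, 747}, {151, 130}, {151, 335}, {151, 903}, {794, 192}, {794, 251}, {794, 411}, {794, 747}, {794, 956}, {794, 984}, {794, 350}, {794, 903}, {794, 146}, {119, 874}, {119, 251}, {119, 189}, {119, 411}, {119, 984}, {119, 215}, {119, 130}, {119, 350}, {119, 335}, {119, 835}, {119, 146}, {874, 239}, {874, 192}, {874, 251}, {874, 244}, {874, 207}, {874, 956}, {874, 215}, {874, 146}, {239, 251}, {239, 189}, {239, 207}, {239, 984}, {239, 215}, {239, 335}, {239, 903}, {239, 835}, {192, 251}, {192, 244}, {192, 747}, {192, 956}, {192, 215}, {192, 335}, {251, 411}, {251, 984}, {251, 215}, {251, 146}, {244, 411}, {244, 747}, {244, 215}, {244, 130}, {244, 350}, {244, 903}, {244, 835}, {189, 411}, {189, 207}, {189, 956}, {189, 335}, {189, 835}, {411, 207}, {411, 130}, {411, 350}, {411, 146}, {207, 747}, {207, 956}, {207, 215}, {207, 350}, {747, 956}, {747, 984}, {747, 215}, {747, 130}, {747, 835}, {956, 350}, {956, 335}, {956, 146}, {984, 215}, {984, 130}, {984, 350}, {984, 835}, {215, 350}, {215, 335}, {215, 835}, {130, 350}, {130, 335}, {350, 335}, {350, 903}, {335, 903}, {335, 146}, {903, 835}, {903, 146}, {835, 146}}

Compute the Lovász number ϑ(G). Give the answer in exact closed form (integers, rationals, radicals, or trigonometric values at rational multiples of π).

N(119) = {721, 302, 212, 717, 652, 737, 151, 874, 251, 189, 411, 984, 215, 130, 350, 335, 835, 146}, |N(119)| = 18.
deg(185) = 18; N(185) = {565, 111, 721, 212, 863, 523, 467, 379, 151, 874, 251, 244, 411, 207, 215, 130, 903, 146}.
deg(721) = 18; N(721) = {565, 212, 295, 185, 652, 737, 379, 151, 794, 119, 192, 189, 411, 207, 747, 215, 903, 835}.
Vertex 737 has 18 neighbors: 565, 721, 278, 302, 863, 523, 726, 151, 794, 119, 874, 192, 207, 984, 350, 903, 835, 146.
Every vertex has degree 18 (N=37); strongly regular (37,18,8,9).
Distinct eigenvalues (to 3 d.p.): [18.0, 2.541, -3.541].
λ_max=18, λ_min=-sqrt(37)/2 - 1/2; ϑ = −37·λ_min/(λ_max−λ_min) = sqrt(37).
Numerically 6.08276.

sqrt(37)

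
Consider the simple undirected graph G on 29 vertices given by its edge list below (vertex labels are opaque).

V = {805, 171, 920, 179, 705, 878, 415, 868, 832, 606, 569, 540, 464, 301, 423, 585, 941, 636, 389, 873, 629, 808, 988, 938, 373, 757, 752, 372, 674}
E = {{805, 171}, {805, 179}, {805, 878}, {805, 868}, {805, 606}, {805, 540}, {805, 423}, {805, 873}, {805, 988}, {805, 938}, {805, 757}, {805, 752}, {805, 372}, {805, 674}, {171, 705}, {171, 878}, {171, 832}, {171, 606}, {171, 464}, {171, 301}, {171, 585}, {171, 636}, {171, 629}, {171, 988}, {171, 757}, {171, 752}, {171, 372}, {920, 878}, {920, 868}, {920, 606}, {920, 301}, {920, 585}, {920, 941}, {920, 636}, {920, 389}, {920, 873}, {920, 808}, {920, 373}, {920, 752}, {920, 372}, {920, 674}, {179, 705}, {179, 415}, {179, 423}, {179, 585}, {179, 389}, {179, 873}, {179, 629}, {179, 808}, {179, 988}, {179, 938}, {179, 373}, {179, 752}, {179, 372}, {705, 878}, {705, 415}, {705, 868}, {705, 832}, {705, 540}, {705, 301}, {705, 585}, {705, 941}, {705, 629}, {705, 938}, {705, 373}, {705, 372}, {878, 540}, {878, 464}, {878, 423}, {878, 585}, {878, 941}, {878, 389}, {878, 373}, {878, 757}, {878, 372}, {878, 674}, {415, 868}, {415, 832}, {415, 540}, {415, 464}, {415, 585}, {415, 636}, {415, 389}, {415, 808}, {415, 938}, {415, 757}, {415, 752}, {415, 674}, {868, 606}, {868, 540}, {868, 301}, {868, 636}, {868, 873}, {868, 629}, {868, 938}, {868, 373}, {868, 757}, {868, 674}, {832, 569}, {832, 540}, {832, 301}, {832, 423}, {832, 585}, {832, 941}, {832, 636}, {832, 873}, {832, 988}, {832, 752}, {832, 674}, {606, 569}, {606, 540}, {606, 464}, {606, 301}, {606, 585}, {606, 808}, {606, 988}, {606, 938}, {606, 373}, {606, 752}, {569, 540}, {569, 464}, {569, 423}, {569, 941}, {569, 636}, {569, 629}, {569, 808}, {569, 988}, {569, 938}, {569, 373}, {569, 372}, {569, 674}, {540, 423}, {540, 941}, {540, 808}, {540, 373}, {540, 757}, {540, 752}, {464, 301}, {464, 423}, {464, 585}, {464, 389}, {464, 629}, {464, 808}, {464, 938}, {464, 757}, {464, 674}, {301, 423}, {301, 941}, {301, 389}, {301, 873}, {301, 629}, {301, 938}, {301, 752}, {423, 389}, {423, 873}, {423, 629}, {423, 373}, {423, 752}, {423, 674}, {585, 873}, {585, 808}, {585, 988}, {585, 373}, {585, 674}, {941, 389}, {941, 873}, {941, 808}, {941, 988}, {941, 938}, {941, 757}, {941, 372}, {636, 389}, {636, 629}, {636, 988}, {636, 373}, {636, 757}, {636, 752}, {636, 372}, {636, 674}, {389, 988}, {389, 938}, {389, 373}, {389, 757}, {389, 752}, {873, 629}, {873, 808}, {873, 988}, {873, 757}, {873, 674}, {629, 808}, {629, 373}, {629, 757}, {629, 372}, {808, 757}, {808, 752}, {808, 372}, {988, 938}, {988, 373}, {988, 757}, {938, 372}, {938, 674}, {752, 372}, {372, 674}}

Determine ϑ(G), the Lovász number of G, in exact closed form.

N(808) = {920, 179, 415, 606, 569, 540, 464, 585, 941, 873, 629, 757, 752, 372}, |N(808)| = 14.
deg(938) = 14; N(938) = {805, 179, 705, 415, 868, 606, 569, 464, 301, 941, 389, 988, 372, 674}.
N(636) = {171, 920, 415, 868, 832, 569, 389, 629, 988, 373, 757, 752, 372, 674}, |N(636)| = 14.
N(540) = {805, 705, 878, 415, 868, 832, 606, 569, 423, 941, 808, 373, 757, 752}, |N(540)| = 14.
G on 29 vertices is 14-regular; SR(29,14,6,7) — a Paley graph.
A has 3 distinct eigenvalues ≈ [14.0, 2.1926, -3.1926].
ϑ = −N·λ_min/(λ_max−λ_min) = −29·(-sqrt(29)/2 - 1/2)/(14−(-sqrt(29)/2 - 1/2)) = sqrt(29).
Numerically 5.3851648.

sqrt(29)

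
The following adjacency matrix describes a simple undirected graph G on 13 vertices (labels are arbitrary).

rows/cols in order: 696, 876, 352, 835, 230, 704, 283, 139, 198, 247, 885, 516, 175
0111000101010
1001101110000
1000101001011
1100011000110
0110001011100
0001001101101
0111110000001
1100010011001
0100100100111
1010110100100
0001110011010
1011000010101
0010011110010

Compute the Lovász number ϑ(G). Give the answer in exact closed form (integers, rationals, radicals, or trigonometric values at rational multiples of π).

sqrt(13)

deg(283) = 6; N(283) = {876, 352, 835, 230, 704, 175}.
Vertex 230 has 6 neighbors: 876, 352, 283, 198, 247, 885.
Vertex 516 has 6 neighbors: 696, 352, 835, 198, 885, 175.
Vertex 885 has 6 neighbors: 835, 230, 704, 198, 247, 516.
13-vertex 6-regular graph: SR(13,6,2,3) — a Paley graph.
A has 3 distinct eigenvalues ≈ [6.0, 1.3028, -2.3028].
ϑ = −N·λ_min/(λ_max−λ_min) = −13·(-sqrt(13)/2 - 1/2)/(6−(-sqrt(13)/2 - 1/2)) = sqrt(13).
≈ 3.605551 (to 6 d.p.).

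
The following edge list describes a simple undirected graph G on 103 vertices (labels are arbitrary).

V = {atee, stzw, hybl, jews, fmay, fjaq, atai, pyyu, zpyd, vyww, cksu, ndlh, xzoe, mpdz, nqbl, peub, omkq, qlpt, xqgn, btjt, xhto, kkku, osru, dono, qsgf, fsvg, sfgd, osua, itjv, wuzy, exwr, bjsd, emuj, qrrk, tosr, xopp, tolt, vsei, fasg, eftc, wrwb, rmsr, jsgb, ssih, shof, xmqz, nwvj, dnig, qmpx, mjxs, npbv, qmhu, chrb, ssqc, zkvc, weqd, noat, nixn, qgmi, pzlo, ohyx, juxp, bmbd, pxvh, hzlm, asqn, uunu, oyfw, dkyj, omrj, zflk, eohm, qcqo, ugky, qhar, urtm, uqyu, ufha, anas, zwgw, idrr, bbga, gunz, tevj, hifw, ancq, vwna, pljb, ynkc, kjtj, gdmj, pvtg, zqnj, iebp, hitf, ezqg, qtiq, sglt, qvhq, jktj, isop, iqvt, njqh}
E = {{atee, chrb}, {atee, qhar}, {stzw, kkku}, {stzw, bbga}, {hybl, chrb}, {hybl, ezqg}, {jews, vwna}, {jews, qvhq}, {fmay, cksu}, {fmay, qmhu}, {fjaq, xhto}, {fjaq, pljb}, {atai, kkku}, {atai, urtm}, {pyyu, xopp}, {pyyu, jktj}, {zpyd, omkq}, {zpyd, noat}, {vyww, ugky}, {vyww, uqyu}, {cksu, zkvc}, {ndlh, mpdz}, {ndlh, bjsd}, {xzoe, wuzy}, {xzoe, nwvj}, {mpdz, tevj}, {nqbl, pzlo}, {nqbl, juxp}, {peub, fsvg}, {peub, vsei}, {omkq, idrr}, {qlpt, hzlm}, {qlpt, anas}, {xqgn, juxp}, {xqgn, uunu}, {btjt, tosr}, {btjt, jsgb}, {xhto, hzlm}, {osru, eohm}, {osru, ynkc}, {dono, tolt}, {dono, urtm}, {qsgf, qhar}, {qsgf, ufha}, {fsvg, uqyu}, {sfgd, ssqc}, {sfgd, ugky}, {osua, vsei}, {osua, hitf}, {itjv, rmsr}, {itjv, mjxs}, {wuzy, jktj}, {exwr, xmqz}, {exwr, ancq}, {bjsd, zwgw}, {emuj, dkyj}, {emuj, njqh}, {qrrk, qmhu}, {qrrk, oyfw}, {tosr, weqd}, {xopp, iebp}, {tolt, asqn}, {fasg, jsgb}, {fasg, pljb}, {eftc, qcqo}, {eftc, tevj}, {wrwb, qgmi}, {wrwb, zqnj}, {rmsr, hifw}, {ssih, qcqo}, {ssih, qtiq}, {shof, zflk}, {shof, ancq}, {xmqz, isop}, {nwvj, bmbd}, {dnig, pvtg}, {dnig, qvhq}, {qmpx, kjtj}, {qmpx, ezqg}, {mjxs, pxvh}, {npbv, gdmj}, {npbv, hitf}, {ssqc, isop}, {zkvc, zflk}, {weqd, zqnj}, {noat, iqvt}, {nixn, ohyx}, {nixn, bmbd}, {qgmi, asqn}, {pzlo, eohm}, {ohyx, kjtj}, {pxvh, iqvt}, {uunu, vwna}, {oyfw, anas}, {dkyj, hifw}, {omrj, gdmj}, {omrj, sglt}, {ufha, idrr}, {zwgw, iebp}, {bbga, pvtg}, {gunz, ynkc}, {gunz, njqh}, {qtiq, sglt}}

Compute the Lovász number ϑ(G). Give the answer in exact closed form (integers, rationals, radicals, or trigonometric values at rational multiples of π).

103*cos(pi/103)/(cos(pi/103) + 1)

Vertex hzlm has 2 neighbors: qlpt, xhto.
Vertex pljb has 2 neighbors: fjaq, fasg.
deg(fasg) = 2; N(fasg) = {jsgb, pljb}.
Vertex xqgn has 2 neighbors: juxp, uunu.
Regular of degree 2 on 103 vertices: this is C_{103}, the 103-cycle.
The 52 distinct eigenvalues: [2.0, 1.9963, 1.9851, 1.9666, 1.9408, 1.9077, 1.8675, 1.8204, 1.7665, 1.7061, 1.6393, 1.5664, 1.4876, 1.4034, 1.3139, 1.2195, 1.1206, 1.0176, 0.9107, 0.8004, 0.6872, 0.5714, 0.4535, 0.3339, 0.2131, 0.0915, -0.0305, -0.1524, -0.2736, -0.3939, -0.5127, -0.6296, -0.7442, -0.856, -0.9646, -1.0696, -1.1706, -1.2673, -1.3593, -1.4462, -1.5277, -1.6036, -1.6735, -1.7371, -1.7943, -1.8448, -1.8885, -1.9251, -1.9546, -1.9768, -1.9916, -1.9991].
Lovász (edge-transitive): ϑ = −103·(-2*cos(pi/103))/((2)−(-2*cos(pi/103))) = 103*cos(pi/103)/(cos(pi/103) + 1).
ϑ(G) ≈ 51.488020.
51 ≤ 103*cos(pi/103)/(cos(pi/103) + 1) ≤ 52: both strict.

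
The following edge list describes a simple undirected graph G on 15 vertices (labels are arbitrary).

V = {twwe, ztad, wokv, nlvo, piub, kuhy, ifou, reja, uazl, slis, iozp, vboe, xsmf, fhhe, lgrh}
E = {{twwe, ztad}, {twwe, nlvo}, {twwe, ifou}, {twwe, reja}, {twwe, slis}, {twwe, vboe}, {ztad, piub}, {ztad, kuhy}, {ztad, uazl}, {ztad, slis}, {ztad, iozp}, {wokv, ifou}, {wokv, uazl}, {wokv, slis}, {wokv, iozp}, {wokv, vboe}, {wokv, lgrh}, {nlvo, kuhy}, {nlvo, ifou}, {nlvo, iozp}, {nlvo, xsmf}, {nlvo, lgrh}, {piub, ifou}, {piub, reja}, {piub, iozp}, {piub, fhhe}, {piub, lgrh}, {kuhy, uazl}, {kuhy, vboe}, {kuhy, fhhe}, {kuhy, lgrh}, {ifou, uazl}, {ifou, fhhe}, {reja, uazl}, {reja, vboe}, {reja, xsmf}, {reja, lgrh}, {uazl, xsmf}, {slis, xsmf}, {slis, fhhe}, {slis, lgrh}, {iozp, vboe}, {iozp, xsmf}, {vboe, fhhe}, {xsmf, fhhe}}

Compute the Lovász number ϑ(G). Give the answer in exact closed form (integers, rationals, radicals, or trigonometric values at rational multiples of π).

5

Vertex kuhy has 6 neighbors: ztad, nlvo, uazl, vboe, fhhe, lgrh.
deg(lgrh) = 6; N(lgrh) = {wokv, nlvo, piub, kuhy, reja, slis}.
Vertex xsmf has 6 neighbors: nlvo, reja, uazl, slis, iozp, fhhe.
Vertex iozp has 6 neighbors: ztad, wokv, nlvo, piub, vboe, xsmf.
Regular of degree 6 on 15 vertices: this is K(6,2), the Kneser graph.
A has 3 distinct eigenvalues ≈ [6.0, 1.0, -3.0].
Lovász (edge-transitive): ϑ = −15·(-3)/((6)−(-3)) = 5.
≈ 5.0000 (to 4 d.p.).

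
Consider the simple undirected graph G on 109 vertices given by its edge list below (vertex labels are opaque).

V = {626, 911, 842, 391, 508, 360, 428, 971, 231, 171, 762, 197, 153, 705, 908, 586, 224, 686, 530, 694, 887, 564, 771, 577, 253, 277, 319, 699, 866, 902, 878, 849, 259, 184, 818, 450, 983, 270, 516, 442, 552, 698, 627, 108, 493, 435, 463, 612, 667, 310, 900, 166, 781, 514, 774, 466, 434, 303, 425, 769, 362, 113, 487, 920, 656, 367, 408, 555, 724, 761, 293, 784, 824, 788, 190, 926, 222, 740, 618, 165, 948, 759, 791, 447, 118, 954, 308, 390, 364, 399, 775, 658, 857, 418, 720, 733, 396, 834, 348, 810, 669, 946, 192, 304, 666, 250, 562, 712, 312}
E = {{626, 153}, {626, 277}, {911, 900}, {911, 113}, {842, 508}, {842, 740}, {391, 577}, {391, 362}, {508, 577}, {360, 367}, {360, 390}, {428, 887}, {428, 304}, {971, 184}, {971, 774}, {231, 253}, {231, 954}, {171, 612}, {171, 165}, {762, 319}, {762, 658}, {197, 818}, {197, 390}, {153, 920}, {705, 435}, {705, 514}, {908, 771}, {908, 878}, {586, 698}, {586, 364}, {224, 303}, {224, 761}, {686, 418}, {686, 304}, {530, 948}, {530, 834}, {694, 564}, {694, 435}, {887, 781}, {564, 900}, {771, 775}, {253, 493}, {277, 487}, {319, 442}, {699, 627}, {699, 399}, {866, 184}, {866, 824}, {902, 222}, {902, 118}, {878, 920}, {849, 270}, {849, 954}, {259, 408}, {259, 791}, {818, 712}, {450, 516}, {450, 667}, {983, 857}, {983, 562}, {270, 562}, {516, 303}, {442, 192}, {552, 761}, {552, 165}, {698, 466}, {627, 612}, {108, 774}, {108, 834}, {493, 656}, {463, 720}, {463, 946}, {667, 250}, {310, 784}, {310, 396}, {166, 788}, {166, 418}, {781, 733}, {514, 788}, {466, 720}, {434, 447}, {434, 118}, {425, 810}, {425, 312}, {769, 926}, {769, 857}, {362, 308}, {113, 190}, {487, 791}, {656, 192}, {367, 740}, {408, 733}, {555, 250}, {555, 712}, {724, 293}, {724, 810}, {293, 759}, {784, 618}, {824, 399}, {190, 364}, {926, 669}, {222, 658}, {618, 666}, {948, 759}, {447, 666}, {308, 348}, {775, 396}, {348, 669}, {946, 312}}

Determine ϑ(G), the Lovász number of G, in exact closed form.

109*cos(pi/109)/(cos(pi/109) + 1)

N(658) = {762, 222}, |N(658)| = 2.
N(184) = {971, 866}, |N(184)| = 2.
Vertex 954 has 2 neighbors: 231, 849.
Vertex 108 has 2 neighbors: 774, 834.
Regular of degree 2 on 109 vertices: this is C_{109}, the 109-cycle.
A has 55 distinct eigenvalues ≈ [2.0, 1.996678, 1.986723, 1.970169, 1.94707, 1.917503, 1.881566, 1.839379, 1.791082, 1.736834, 1.676818, 1.611231, 1.540291, 1.464235, 1.383315, 1.2978, 1.207973, 1.114134, 1.016594, 0.915677, 0.811718, 0.705062, 0.596064, 0.485087, 0.372497, 0.258671, 0.143985, 0.028821, -0.086439, -0.201412, -0.315715, -0.42897, -0.5408, -0.650834, -0.758705, -0.864056, -0.966537, -1.065807, -1.161536, -1.253407, -1.341115, -1.424367, -1.502888, -1.576416, -1.644707, -1.707535, -1.764691, -1.815985, -1.861246, -1.900324, -1.933089, -1.959433, -1.979268, -1.992528, -1.999169].
λ_max=2, λ_min=-2*cos(pi/109); ϑ = −109·λ_min/(λ_max−λ_min) = 109*cos(pi/109)/(cos(pi/109) + 1).
ϑ(G) ≈ 54.48868.
α=54, χ(Ḡ)=55; ϑ=109*cos(pi/109)/(cos(pi/109) + 1) lies between (both strict).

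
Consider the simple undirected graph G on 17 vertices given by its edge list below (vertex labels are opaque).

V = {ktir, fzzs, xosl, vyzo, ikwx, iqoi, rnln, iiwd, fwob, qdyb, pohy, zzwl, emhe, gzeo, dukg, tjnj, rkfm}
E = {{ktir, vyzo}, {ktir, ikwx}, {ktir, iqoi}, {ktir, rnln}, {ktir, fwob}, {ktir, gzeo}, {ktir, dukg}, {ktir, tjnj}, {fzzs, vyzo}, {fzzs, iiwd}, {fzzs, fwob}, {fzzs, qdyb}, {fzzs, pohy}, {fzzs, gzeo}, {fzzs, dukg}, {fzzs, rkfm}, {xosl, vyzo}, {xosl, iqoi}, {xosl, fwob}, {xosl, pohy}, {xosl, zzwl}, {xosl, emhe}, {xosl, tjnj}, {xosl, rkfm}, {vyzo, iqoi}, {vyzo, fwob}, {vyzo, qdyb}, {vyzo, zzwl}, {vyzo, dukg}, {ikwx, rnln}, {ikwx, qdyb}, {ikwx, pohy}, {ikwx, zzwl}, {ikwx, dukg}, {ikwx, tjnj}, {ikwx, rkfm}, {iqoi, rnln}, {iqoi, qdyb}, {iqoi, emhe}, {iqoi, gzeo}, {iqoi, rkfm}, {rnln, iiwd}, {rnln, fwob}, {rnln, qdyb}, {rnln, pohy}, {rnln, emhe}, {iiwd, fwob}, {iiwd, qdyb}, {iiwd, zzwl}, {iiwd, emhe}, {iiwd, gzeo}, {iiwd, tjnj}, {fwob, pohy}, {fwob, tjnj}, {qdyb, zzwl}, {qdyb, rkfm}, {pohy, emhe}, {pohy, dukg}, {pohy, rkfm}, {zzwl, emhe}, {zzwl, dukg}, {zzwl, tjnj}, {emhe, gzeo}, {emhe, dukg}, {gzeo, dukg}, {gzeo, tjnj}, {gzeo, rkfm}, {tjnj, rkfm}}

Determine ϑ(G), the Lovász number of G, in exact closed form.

N(tjnj) = {ktir, xosl, ikwx, iiwd, fwob, zzwl, gzeo, rkfm}, |N(tjnj)| = 8.
Vertex qdyb has 8 neighbors: fzzs, vyzo, ikwx, iqoi, rnln, iiwd, zzwl, rkfm.
Vertex xosl has 8 neighbors: vyzo, iqoi, fwob, pohy, zzwl, emhe, tjnj, rkfm.
deg(fzzs) = 8; N(fzzs) = {vyzo, iiwd, fwob, qdyb, pohy, gzeo, dukg, rkfm}.
17-vertex 8-regular graph: SR(17,8,3,4) — a Paley graph.
The 3 distinct eigenvalues: [8.0, 1.561553, -2.561553].
λ_max=8, λ_min=-sqrt(17)/2 - 1/2; ϑ = −17·λ_min/(λ_max−λ_min) = sqrt(17).
≈ 4.1231 (to 4 d.p.).

sqrt(17)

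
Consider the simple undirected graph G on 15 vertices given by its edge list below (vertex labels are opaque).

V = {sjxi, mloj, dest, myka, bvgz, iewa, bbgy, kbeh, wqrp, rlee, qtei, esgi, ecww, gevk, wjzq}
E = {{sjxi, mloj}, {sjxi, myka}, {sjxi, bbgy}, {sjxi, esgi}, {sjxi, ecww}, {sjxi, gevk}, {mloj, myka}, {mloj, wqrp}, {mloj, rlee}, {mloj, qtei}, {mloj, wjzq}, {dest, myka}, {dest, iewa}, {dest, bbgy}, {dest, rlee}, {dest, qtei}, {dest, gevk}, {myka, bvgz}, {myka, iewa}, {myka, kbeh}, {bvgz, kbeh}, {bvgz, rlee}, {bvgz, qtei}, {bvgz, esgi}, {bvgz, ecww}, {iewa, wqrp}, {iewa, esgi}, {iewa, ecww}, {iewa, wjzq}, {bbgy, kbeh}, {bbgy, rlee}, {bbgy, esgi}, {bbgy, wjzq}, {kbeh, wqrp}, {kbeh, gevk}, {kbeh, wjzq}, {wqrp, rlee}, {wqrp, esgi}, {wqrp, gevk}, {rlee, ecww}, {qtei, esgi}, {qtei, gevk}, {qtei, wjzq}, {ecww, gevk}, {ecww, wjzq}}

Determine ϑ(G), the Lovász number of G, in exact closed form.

Vertex bvgz has 6 neighbors: myka, kbeh, rlee, qtei, esgi, ecww.
deg(qtei) = 6; N(qtei) = {mloj, dest, bvgz, esgi, gevk, wjzq}.
Vertex wqrp has 6 neighbors: mloj, iewa, kbeh, rlee, esgi, gevk.
deg(gevk) = 6; N(gevk) = {sjxi, dest, kbeh, wqrp, qtei, ecww}.
G on 15 vertices is 6-regular; this is K(6,2), the Kneser graph.
Distinct eigenvalues (to 3 d.p.): [6.0, 1.0, -3.0].
Lovász: ϑ = −15(-3)/(6+-1*(-3)) = 5.
= 5.000000… (decimal).

5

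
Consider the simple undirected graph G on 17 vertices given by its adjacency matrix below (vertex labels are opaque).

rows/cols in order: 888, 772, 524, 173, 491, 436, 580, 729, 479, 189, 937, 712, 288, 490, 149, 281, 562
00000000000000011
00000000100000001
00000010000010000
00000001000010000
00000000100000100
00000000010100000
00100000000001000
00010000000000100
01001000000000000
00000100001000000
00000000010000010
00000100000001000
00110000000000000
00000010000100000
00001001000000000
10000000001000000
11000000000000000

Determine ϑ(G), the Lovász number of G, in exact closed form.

17*cos(pi/17)/(cos(pi/17) + 1)

N(436) = {189, 712}, |N(436)| = 2.
Vertex 189 has 2 neighbors: 436, 937.
deg(491) = 2; N(491) = {479, 149}.
Vertex 490 has 2 neighbors: 580, 712.
deg(v) = 2 for all v (|V|=17); this is C_{17}, the 17-cycle.
Distinct eigenvalues (to 4 d.p.): [2.0, 1.8649, 1.478, 0.8915, 0.1845, -0.5473, -1.2053, -1.7004, -1.9659].
Lovász: ϑ = −17(-2*cos(pi/17))/(2+-(-1)*2*cos(pi/17)) = 17*cos(pi/17)/(cos(pi/17) + 1).
≈ 8.427014 (to 6 d.p.).
Sandwich: α(G)=8 ≤ ϑ(G)=17*cos(pi/17)/(cos(pi/17) + 1) ≤ χ(Ḡ)=9 (both strict).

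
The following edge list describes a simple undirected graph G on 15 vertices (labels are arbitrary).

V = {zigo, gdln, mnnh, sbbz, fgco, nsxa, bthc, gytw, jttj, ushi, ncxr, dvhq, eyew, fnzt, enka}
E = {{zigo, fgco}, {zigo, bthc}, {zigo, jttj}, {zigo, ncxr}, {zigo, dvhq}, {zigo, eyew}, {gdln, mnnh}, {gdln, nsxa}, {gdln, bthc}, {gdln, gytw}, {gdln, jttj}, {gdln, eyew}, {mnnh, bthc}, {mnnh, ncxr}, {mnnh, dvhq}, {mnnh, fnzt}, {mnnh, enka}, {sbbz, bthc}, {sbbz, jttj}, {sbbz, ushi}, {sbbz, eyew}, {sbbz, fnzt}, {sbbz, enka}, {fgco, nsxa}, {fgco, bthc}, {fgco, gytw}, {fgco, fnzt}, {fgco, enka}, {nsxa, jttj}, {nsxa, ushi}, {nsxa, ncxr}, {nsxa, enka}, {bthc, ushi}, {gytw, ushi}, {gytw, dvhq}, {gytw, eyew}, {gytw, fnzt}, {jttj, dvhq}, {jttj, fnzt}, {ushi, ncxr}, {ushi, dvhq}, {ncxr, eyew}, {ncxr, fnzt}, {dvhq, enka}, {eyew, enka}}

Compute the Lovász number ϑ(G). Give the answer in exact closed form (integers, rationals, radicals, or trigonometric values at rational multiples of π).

5

Vertex mnnh has 6 neighbors: gdln, bthc, ncxr, dvhq, fnzt, enka.
deg(nsxa) = 6; N(nsxa) = {gdln, fgco, jttj, ushi, ncxr, enka}.
N(fgco) = {zigo, nsxa, bthc, gytw, fnzt, enka}, |N(fgco)| = 6.
N(zigo) = {fgco, bthc, jttj, ncxr, dvhq, eyew}, |N(zigo)| = 6.
G on 15 vertices is 6-regular; Kneser K(6,2) on C(6,2)=15 vertices.
spec(A) ≈ [6.0, 1.0, -3.0] (distinct, 4 d.p.).
−15·(-3) / ((6)−(-3)) = 5 = ϑ(G).
ϑ(G) ≈ 5.0000.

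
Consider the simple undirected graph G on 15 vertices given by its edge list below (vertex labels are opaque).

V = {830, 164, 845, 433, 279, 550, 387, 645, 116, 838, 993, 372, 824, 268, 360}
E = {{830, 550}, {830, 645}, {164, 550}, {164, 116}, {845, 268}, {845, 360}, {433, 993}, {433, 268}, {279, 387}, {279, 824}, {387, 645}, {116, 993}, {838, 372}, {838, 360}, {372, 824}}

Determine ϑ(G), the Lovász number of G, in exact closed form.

N(645) = {830, 387}, |N(645)| = 2.
N(164) = {550, 116}, |N(164)| = 2.
N(838) = {372, 360}, |N(838)| = 2.
N(268) = {845, 433}, |N(268)| = 2.
2-regular, N=15; connected 2-regular on 15 ⇒ C_{15}.
spec(A) ≈ [2.0, 1.827091, 1.338261, 0.618034, -0.209057, -1.0, -1.618034, -1.956295] (distinct, 6 d.p.).
Lovász (edge-transitive): ϑ = −15·(-2*cos(pi/15))/((2)−(-2*cos(pi/15))) = 15*cos(pi/15)/(cos(pi/15) + 1).
= 7.41715… (decimal).
α=7, χ(Ḡ)=8; ϑ=15*cos(pi/15)/(cos(pi/15) + 1) lies between (both strict).

15*cos(pi/15)/(cos(pi/15) + 1)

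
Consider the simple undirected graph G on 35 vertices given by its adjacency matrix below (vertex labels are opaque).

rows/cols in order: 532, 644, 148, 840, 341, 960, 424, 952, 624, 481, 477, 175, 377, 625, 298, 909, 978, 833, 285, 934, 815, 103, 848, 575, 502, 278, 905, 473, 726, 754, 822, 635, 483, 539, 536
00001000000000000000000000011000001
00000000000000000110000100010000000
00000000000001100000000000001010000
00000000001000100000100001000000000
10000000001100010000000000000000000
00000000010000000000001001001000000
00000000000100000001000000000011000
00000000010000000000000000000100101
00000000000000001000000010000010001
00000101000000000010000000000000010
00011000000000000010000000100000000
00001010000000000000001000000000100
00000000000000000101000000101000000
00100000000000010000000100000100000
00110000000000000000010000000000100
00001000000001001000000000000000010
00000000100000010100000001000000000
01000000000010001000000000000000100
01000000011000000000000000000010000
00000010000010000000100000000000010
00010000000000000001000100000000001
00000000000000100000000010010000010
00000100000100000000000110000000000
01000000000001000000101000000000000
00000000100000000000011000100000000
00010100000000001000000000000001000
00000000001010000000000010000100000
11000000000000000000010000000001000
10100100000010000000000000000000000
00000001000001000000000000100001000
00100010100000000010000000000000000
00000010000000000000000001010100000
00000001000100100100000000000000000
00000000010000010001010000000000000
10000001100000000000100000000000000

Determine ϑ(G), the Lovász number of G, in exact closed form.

15

Vertex 625 has 4 neighbors: 148, 909, 575, 754.
deg(298) = 4; N(298) = {148, 840, 103, 483}.
Vertex 424 has 4 neighbors: 175, 934, 822, 635.
Vertex 833 has 4 neighbors: 644, 377, 978, 483.
35-vertex 4-regular graph: Kneser K(7,3) on C(7,3)=35 vertices.
A has 4 distinct eigenvalues ≈ [4.0, 2.0, -1.0, -3.0].
−35·(-3) / ((4)−(-3)) = 15 = ϑ(G).
ϑ(G) ≈ 15.0000000.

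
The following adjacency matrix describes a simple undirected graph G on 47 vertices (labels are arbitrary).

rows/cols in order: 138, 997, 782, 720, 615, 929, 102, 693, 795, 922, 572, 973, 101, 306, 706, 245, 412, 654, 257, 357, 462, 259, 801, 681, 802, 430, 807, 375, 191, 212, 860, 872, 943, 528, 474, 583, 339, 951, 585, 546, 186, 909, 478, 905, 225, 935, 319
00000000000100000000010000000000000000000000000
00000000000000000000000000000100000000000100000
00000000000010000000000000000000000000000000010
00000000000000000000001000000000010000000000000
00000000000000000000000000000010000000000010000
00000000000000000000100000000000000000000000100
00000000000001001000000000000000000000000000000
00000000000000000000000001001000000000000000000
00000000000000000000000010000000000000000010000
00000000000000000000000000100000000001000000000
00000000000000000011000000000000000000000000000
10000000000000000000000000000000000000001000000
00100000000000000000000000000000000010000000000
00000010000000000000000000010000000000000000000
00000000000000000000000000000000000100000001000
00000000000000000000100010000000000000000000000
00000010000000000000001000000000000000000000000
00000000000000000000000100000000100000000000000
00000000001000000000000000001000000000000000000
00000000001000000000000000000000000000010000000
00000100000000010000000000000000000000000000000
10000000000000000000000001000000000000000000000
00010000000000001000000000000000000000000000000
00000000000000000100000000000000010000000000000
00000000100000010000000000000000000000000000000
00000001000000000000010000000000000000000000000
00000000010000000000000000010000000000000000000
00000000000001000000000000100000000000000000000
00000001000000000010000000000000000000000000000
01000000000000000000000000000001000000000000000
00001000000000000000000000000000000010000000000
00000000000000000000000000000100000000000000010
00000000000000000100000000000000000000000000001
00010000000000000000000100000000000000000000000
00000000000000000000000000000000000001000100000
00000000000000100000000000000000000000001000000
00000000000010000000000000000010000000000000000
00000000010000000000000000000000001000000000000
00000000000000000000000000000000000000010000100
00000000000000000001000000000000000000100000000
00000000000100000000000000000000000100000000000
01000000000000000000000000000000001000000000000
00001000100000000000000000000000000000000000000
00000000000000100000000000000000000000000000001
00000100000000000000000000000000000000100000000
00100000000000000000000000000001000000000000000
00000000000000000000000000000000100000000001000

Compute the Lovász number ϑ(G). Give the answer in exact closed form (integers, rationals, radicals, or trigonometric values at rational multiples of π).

47*cos(pi/47)/(cos(pi/47) + 1)

deg(909) = 2; N(909) = {997, 474}.
deg(997) = 2; N(997) = {212, 909}.
deg(478) = 2; N(478) = {615, 795}.
Vertex 951 has 2 neighbors: 922, 474.
Every vertex has degree 2 (N=47); the odd cycle C_{47}.
Distinct eigenvalues (to 5 d.p.): [2.0, 1.98215, 1.92894, 1.8413, 1.7208, 1.5696, 1.39038, 1.18636, 0.96116, 0.71882, 0.46364, 0.20019, -0.06683, -0.33266, -0.59255, -0.84187, -1.07616, -1.29126, -1.4833, -1.64888, -1.78504, -1.88934, -1.95992, -1.99553].
ϑ = −N·λ_min/(λ_max−λ_min) = −47·(-2*cos(pi/47))/(2−(-2*cos(pi/47))) = 47*cos(pi/47)/(cos(pi/47) + 1).
Numerically 23.47373149.
Lovász sandwich 23 ≤ 47*cos(pi/47)/(cos(pi/47) + 1) ≤ 24: both strict.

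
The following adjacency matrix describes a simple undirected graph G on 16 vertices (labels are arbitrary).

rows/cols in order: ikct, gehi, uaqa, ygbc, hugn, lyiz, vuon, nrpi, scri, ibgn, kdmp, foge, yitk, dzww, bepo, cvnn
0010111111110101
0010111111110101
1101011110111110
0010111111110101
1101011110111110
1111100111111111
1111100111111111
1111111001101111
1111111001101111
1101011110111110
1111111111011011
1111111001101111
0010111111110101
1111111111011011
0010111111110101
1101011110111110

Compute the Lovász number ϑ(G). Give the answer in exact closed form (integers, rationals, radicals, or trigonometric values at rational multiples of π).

N(hugn) = {ikct, gehi, ygbc, lyiz, vuon, nrpi, scri, kdmp, foge, yitk, dzww, bepo}, |N(hugn)| = 12.
N(gehi) = {uaqa, hugn, lyiz, vuon, nrpi, scri, ibgn, kdmp, foge, dzww, cvnn}, |N(gehi)| = 11.
deg(ikct) = 11; N(ikct) = {uaqa, hugn, lyiz, vuon, nrpi, scri, ibgn, kdmp, foge, dzww, cvnn}.
N(foge) = {ikct, gehi, uaqa, ygbc, hugn, lyiz, vuon, ibgn, kdmp, yitk, dzww, bepo, cvnn}, |N(foge)| = 13.
Complete multipartite on [5, 4, 3, 2, 2]: sandwich collapses at ϑ=5.
Numerically 5.00000.
Sandwich: α(G)=5 ≤ ϑ(G)=5 ≤ χ(Ḡ)=5 (collapsed).

5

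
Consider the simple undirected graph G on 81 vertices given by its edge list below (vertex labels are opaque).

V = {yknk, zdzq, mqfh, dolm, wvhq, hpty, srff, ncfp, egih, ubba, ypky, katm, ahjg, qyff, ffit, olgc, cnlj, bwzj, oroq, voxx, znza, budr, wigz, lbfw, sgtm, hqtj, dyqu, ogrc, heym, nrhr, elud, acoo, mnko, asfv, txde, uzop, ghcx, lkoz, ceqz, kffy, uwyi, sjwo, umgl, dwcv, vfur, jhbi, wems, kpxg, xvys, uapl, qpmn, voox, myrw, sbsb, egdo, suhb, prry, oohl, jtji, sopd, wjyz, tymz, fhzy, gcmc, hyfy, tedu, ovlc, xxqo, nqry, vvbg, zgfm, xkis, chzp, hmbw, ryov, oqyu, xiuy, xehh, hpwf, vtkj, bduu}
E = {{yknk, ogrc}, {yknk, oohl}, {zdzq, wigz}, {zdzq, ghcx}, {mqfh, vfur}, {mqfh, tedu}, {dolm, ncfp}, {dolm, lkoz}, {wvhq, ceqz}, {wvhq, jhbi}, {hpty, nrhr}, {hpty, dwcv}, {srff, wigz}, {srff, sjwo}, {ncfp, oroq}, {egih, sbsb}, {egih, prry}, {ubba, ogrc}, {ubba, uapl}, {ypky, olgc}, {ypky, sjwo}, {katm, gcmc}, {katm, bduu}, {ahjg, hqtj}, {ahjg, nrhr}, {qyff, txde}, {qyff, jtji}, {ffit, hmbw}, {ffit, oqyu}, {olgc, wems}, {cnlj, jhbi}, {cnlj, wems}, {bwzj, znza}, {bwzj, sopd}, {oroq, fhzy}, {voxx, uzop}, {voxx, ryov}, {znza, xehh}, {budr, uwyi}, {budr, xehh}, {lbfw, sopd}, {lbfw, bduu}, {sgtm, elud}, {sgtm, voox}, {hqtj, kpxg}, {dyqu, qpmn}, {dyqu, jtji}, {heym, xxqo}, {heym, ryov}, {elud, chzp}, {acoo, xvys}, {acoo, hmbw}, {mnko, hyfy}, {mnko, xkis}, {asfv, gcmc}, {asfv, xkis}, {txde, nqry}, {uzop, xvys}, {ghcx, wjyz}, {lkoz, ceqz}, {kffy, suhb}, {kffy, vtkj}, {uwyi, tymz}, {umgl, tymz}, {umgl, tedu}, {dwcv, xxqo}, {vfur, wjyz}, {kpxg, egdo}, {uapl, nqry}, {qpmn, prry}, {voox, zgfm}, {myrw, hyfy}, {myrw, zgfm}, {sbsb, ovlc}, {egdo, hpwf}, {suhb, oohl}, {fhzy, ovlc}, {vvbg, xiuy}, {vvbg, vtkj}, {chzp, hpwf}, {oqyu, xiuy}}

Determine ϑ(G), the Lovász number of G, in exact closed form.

81*cos(pi/81)/(cos(pi/81) + 1)

deg(heym) = 2; N(heym) = {xxqo, ryov}.
N(bwzj) = {znza, sopd}, |N(bwzj)| = 2.
N(hpty) = {nrhr, dwcv}, |N(hpty)| = 2.
N(ypky) = {olgc, sjwo}, |N(ypky)| = 2.
81-vertex 2-regular graph: connected 2-regular on 81 ⇒ C_{81}.
The 41 distinct eigenvalues: [2.0, 1.994, 1.976, 1.9461, 1.9045, 1.8514, 1.7873, 1.7123, 1.6271, 1.5321, 1.4279, 1.315, 1.1943, 1.0664, 0.9321, 0.7922, 0.6475, 0.4989, 0.3473, 0.1936, 0.0388, -0.1163, -0.2707, -0.4234, -0.5736, -0.7204, -0.8628, -1.0, -1.1312, -1.2556, -1.3725, -1.4811, -1.5808, -1.671, -1.7511, -1.8207, -1.8794, -1.9267, -1.9625, -1.9865, -1.9985].
λ_max=2, λ_min=-2*cos(pi/81); ϑ = −81·λ_min/(λ_max−λ_min) = 81*cos(pi/81)/(cos(pi/81) + 1).
ϑ(G) ≈ 40.484765310.
Check 40 ≤ 81*cos(pi/81)/(cos(pi/81) + 1) ≤ 41: both strict.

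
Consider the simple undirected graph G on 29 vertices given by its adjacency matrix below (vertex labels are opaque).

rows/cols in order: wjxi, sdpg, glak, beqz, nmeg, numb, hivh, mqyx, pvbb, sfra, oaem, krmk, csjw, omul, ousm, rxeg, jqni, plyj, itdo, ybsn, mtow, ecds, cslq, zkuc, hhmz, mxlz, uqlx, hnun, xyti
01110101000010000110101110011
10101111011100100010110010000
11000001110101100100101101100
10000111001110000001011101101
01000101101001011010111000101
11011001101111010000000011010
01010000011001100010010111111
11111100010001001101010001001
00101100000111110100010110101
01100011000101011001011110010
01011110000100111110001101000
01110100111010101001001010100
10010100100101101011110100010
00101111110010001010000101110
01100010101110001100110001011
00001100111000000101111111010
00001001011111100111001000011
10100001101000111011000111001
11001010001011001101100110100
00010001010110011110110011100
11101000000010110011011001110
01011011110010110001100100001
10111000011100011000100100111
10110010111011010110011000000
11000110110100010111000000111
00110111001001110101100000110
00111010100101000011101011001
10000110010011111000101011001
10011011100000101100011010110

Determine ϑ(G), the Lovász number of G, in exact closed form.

sqrt(29)

N(krmk) = {sdpg, glak, beqz, numb, pvbb, sfra, oaem, csjw, ousm, jqni, ybsn, cslq, hhmz, uqlx}, |N(krmk)| = 14.
Vertex rxeg has 14 neighbors: nmeg, numb, pvbb, sfra, oaem, plyj, ybsn, mtow, ecds, cslq, zkuc, hhmz, mxlz, hnun.
deg(jqni) = 14; N(jqni) = {nmeg, mqyx, sfra, oaem, krmk, csjw, omul, ousm, plyj, itdo, ybsn, cslq, hnun, xyti}.
Vertex xyti has 14 neighbors: wjxi, beqz, nmeg, hivh, mqyx, pvbb, ousm, jqni, plyj, ecds, cslq, hhmz, uqlx, hnun.
deg(v) = 14 for all v (|V|=29); strongly regular (29,14,6,7).
spec(A) ≈ [14.0, 2.193, -3.193] (distinct, 3 d.p.).
λ_max=14, λ_min=-sqrt(29)/2 - 1/2; ϑ = −29·λ_min/(λ_max−λ_min) = sqrt(29).
≈ 5.38516481 (to 8 d.p.).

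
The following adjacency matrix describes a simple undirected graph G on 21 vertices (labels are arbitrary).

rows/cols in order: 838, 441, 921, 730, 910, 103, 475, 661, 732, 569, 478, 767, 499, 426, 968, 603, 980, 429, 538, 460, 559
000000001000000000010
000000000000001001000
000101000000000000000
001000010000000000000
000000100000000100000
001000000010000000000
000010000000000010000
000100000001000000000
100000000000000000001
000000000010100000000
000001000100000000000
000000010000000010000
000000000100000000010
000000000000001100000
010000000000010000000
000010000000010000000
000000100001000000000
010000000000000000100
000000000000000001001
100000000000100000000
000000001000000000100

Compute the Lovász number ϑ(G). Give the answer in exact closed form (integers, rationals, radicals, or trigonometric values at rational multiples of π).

deg(910) = 2; N(910) = {475, 603}.
Vertex 475 has 2 neighbors: 910, 980.
Vertex 661 has 2 neighbors: 730, 767.
N(538) = {429, 559}, |N(538)| = 2.
Regular of degree 2 on 21 vertices: connected 2-regular on 21 ⇒ C_{21}.
The 11 distinct eigenvalues: [2.0, 1.911146, 1.652478, 1.24698, 0.730682, 0.14946, -0.445042, -1.0, -1.466104, -1.801938, -1.977662].
λ_max=2, λ_min=-2*cos(pi/21); ϑ = −21·λ_min/(λ_max−λ_min) = 21*cos(pi/21)/(cos(pi/21) + 1).
Numerically 10.4410.
Sandwich: α(G)=10 ≤ ϑ(G)=21*cos(pi/21)/(cos(pi/21) + 1) ≤ χ(Ḡ)=11 (both strict).

21*cos(pi/21)/(cos(pi/21) + 1)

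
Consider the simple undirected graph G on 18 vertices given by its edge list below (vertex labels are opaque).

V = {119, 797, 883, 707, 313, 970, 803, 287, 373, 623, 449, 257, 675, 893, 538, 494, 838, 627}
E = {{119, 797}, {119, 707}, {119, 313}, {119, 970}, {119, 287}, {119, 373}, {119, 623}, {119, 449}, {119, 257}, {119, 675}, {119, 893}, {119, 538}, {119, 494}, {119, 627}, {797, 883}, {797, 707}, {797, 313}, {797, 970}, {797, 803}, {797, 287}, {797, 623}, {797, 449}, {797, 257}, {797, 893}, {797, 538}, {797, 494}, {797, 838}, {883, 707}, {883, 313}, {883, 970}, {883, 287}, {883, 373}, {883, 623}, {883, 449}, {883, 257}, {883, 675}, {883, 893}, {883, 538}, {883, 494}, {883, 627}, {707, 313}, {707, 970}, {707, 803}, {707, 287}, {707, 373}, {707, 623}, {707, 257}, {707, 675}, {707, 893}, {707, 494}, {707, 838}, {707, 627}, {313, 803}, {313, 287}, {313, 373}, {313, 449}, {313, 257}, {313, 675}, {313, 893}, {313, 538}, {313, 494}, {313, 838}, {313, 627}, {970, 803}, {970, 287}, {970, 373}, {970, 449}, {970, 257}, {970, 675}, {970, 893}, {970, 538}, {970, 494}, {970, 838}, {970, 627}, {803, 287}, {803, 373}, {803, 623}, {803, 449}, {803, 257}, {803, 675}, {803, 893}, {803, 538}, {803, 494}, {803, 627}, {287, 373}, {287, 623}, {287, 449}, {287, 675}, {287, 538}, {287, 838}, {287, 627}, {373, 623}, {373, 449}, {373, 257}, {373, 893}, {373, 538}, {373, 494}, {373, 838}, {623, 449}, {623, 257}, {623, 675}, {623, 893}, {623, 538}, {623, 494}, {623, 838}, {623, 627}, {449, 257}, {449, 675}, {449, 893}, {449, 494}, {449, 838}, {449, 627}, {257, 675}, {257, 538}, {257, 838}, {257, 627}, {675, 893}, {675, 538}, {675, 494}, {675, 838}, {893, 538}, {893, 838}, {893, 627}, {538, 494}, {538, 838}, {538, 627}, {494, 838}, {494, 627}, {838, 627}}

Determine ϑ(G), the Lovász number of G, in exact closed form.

4

Vertex 797 has 14 neighbors: 119, 883, 707, 313, 970, 803, 287, 623, 449, 257, 893, 538, 494, 838.
N(257) = {119, 797, 883, 707, 313, 970, 803, 373, 623, 449, 675, 538, 838, 627}, |N(257)| = 14.
deg(313) = 15; N(313) = {119, 797, 883, 707, 803, 287, 373, 449, 257, 675, 893, 538, 494, 838, 627}.
deg(838) = 14; N(838) = {797, 707, 313, 970, 287, 373, 623, 449, 257, 675, 893, 538, 494, 627}.
Complete multipartite on [4, 4, 4, 3, 3]: sandwich collapses at ϑ=4.
ϑ(G) ≈ 4.00000.
4 ≤ 4 ≤ 4: collapsed.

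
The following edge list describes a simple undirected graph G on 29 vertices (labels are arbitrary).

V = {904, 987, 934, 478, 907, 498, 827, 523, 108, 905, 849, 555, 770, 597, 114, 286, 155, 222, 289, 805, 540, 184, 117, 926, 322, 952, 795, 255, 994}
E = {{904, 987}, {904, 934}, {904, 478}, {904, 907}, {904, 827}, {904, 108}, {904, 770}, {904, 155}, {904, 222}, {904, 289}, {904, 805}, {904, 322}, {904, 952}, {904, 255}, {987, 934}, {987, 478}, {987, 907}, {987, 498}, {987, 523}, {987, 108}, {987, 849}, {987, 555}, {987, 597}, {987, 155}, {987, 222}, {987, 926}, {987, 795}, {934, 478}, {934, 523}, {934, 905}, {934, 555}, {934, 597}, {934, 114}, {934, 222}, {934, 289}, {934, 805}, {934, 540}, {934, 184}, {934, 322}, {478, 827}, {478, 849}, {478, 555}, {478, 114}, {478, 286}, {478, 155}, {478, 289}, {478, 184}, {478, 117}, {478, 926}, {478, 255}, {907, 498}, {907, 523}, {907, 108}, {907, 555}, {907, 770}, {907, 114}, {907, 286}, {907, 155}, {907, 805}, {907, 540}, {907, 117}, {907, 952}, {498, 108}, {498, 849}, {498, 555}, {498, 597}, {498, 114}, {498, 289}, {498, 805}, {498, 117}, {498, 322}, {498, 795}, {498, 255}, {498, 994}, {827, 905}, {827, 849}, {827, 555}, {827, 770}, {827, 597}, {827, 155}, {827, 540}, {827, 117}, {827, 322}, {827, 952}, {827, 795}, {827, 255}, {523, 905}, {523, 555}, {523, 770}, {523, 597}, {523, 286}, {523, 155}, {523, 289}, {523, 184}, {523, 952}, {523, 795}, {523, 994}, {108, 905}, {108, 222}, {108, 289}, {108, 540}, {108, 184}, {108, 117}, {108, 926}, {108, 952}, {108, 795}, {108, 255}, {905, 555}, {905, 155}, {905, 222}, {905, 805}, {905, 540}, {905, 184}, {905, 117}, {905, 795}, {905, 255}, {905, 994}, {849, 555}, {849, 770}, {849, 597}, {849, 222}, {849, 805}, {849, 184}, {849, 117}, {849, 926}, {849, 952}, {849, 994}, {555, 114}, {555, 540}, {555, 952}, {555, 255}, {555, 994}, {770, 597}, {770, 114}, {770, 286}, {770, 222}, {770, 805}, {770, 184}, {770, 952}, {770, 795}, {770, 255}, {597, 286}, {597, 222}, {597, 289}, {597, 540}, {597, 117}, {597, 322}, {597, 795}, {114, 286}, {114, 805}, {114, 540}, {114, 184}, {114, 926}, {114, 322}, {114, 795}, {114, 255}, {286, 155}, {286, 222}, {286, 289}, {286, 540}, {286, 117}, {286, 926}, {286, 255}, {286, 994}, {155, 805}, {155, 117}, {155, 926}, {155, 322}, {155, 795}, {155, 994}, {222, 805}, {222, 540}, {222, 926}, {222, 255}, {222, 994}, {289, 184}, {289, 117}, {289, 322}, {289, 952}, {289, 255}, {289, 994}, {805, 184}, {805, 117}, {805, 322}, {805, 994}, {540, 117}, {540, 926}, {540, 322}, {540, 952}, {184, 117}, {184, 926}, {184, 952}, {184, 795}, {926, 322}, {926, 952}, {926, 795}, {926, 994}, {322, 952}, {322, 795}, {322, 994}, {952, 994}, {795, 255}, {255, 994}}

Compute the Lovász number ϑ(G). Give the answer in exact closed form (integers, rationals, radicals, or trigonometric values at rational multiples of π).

Vertex 222 has 14 neighbors: 904, 987, 934, 108, 905, 849, 770, 597, 286, 805, 540, 926, 255, 994.
Vertex 255 has 14 neighbors: 904, 478, 498, 827, 108, 905, 555, 770, 114, 286, 222, 289, 795, 994.
Vertex 117 has 14 neighbors: 478, 907, 498, 827, 108, 905, 849, 597, 286, 155, 289, 805, 540, 184.
Vertex 934 has 14 neighbors: 904, 987, 478, 523, 905, 555, 597, 114, 222, 289, 805, 540, 184, 322.
deg(v) = 14 for all v (|V|=29); strongly regular (29,14,6,7).
spec(A) ≈ [14.0, 2.192582, -3.192582] (distinct, 6 d.p.).
ϑ = −N·λ_min/(λ_max−λ_min) = −29·(-sqrt(29)/2 - 1/2)/(14−(-sqrt(29)/2 - 1/2)) = sqrt(29).
ϑ(G) ≈ 5.38516481.

sqrt(29)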